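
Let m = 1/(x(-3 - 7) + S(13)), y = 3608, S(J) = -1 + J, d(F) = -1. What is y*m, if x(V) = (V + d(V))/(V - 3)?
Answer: 46904/167 ≈ 280.86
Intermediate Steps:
x(V) = (-1 + V)/(-3 + V) (x(V) = (V - 1)/(V - 3) = (-1 + V)/(-3 + V))
m = 13/167 (m = 1/((-1 + (-3 - 7))/(-3 + (-3 - 7)) + (-1 + 13)) = 1/((-1 - 10)/(-3 - 10) + 12) = 1/(-11/(-13) + 12) = 1/(-1/13*(-11) + 12) = 1/(11/13 + 12) = 1/(167/13) = 13/167 ≈ 0.077844)
y*m = 3608*(13/167) = 46904/167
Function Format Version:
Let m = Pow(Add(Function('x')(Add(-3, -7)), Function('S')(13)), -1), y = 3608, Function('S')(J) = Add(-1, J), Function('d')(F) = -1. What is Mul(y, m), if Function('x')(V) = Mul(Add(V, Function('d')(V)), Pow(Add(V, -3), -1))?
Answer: Rational(46904, 167) ≈ 280.86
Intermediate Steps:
Function('x')(V) = Mul(Pow(Add(-3, V), -1), Add(-1, V)) (Function('x')(V) = Mul(Add(V, -1), Pow(Add(V, -3), -1)) = Mul(Add(-1, V), Pow(Add(-3, V), -1)) = Mul(Pow(Add(-3, V), -1), Add(-1, V)))
m = Rational(13, 167) (m = Pow(Add(Mul(Pow(Add(-3, Add(-3, -7)), -1), Add(-1, Add(-3, -7))), Add(-1, 13)), -1) = Pow(Add(Mul(Pow(Add(-3, -10), -1), Add(-1, -10)), 12), -1) = Pow(Add(Mul(Pow(-13, -1), -11), 12), -1) = Pow(Add(Mul(Rational(-1, 13), -11), 12), -1) = Pow(Add(Rational(11, 13), 12), -1) = Pow(Rational(167, 13), -1) = Rational(13, 167) ≈ 0.077844)
Mul(y, m) = Mul(3608, Rational(13, 167)) = Rational(46904, 167)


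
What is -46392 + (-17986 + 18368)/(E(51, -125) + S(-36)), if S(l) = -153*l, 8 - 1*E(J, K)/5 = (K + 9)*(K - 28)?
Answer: -1929721823/41596 ≈ -46392.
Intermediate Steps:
E(J, K) = 40 - 5*(-28 + K)*(9 + K) (E(J, K) = 40 - 5*(K + 9)*(K - 28) = 40 - 5*(9 + K)*(-28 + K) = 40 - 5*(-28 + K)*(9 + K))
-46392 + (-17986 + 18368)/(E(51, -125) + S(-36)) = -46392 + (-17986 + 18368)/((1300 - 5*(-125)² + 95*(-125)) - 153*(-36)) = -46392 + 382/((1300 - 5*15625 - 11875) + 5508) = -46392 + 382/((1300 - 78125 - 11875) + 5508) = -46392 + 382/(-88700 + 5508) = -46392 + 382/(-83192) = -46392 + 382*(-1/83192) = -46392 - 191/41596 = -1929721823/41596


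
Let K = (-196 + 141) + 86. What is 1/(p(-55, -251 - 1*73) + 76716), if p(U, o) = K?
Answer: 1/76747 ≈ 1.3030e-5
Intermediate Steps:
K = 31 (K = -55 + 86 = 31)
p(U, o) = 31
1/(p(-55, -251 - 1*73) + 76716) = 1/(31 + 76716) = 1/76747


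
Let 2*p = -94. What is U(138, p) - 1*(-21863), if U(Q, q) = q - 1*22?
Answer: 21794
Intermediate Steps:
p = -47 (p = (½)*(-94) = -47)
U(Q, q) = -22 + q (U(Q, q) = q - 22 = -22 + q)
U(138, p) - 1*(-21863) = (-22 - 47) - 1*(-21863) = -69 + 21863 = 21794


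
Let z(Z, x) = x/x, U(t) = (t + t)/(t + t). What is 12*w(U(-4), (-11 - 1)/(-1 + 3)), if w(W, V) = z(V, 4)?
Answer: 12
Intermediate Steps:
U(t) = 1 (U(t) = (2*t)/((2*t)) = (2*t)*(1/(2*t)) = 1)
z(Z, x) = 1
w(W, V) = 1
12*w(U(-4), (-11 - 1)/(-1 + 3)) = 12*1 = 12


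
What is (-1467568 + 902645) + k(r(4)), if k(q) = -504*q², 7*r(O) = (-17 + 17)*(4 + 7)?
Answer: -564923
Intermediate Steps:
r(O) = 0 (r(O) = ((-17 + 17)*(4 + 7))/7 = (0*11)/7 = (⅐)*0 = 0)
(-1467568 + 902645) + k(r(4)) = (-1467568 + 902645) - 504*0² = -564923 - 504*0 = -564923 + 0 = -564923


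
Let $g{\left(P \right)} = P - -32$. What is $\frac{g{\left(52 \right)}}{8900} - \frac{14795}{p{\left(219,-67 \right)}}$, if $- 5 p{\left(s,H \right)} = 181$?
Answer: $\frac{164598176}{402725} \approx 408.71$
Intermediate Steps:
$p{\left(s,H \right)} = - \frac{181}{5}$ ($p{\left(s,H \right)} = \left(- \frac{1}{5}\right) 181 = - \frac{181}{5}$)
$g{\left(P \right)} = 32 + P$ ($g{\left(P \right)} = P + 32 = 32 + P$)
$\frac{g{\left(52 \right)}}{8900} - \frac{14795}{p{\left(219,-67 \right)}} = \frac{32 + 52}{8900} - \frac{14795}{- \frac{181}{5}} = 84 \cdot \frac{1}{8900} - - \frac{73975}{181} = \frac{21}{2225} + \frac{73975}{181} = \frac{164598176}{402725}$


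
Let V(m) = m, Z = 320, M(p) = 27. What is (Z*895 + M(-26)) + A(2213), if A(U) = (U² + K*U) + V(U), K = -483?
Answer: 4117130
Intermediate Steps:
A(U) = U² - 482*U (A(U) = (U² - 483*U) + U = U² - 482*U)
(Z*895 + M(-26)) + A(2213) = (320*895 + 27) + 2213*(-482 + 2213) = (286400 + 27) + 2213*1731 = 286427 + 3830703 = 4117130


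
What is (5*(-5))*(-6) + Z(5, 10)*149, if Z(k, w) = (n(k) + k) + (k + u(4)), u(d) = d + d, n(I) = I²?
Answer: 6557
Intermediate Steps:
u(d) = 2*d
Z(k, w) = 8 + k² + 2*k (Z(k, w) = (k² + k) + (k + 2*4) = (k + k²) + (k + 8) = (k + k²) + (8 + k) = 8 + k² + 2*k)
(5*(-5))*(-6) + Z(5, 10)*149 = (5*(-5))*(-6) + (8 + 5² + 2*5)*149 = -25*(-6) + (8 + 25 + 10)*149 = 150 + 43*149 = 150 + 6407 = 6557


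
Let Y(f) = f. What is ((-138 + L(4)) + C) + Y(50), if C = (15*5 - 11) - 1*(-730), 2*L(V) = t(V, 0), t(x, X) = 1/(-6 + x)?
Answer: 2823/4 ≈ 705.75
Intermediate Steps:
L(V) = 1/(2*(-6 + V))
C = 794 (C = (75 - 11) + 730 = 64 + 730 = 794)
((-138 + L(4)) + C) + Y(50) = ((-138 + 1/(2*(-6 + 4))) + 794) + 50 = ((-138 + (1/2)/(-2)) + 794) + 50 = ((-138 + (1/2)*(-1/2)) + 794) + 50 = ((-138 - 1/4) + 794) + 50 = (-553/4 + 794) + 50 = 2623/4 + 50 = 2823/4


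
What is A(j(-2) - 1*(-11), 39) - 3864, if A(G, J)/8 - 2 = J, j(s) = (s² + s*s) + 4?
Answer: -3536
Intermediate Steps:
j(s) = 4 + 2*s² (j(s) = (s² + s²) + 4 = 2*s² + 4 = 4 + 2*s²)
A(G, J) = 16 + 8*J
A(j(-2) - 1*(-11), 39) - 3864 = (16 + 8*39) - 3864 = (16 + 312) - 3864 = 328 - 3864 = -3536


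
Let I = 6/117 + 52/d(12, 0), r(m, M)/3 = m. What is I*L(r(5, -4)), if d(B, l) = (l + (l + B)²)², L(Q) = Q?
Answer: 18125/22464 ≈ 0.80685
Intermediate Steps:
r(m, M) = 3*m
d(B, l) = (l + (B + l)²)²
I = 3625/67392 (I = 6/117 + 52/((0 + (12 + 0)²)²) = 6*(1/117) + 52/((0 + 12²)²) = 2/39 + 52/((0 + 144)²) = 2/39 + 52/(144²) = 2/39 + 52/20736 = 2/39 + 52*(1/20736) = 2/39 + 13/5184 = 3625/67392 ≈ 0.053790)
I*L(r(5, -4)) = 3625*(3*5)/67392 = (3625/67392)*15 = 18125/22464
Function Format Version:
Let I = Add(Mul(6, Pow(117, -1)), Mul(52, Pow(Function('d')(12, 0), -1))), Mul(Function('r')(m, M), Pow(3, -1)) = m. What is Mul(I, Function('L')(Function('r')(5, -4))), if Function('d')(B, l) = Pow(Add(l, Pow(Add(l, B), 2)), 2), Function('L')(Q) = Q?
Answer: Rational(18125, 22464) ≈ 0.80685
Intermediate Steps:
Function('r')(m, M) = Mul(3, m)
Function('d')(B, l) = Pow(Add(l, Pow(Add(B, l), 2)), 2)
I = Rational(3625, 67392) (I = Add(Mul(6, Pow(117, -1)), Mul(52, Pow(Pow(Add(0, Pow(Add(12, 0), 2)), 2), -1))) = Add(Mul(6, Rational(1, 117)), Mul(52, Pow(Pow(Add(0, Pow(12, 2)), 2), -1))) = Add(Rational(2, 39), Mul(52, Pow(Pow(Add(0, 144), 2), -1))) = Add(Rational(2, 39), Mul(52, Pow(Pow(144, 2), -1))) = Add(Rational(2, 39), Mul(52, Pow(20736, -1))) = Add(Rational(2, 39), Mul(52, Rational(1, 20736))) = Add(Rational(2, 39), Rational(13, 5184)) = Rational(3625, 67392) ≈ 0.053790)
Mul(I, Function('L')(Function('r')(5, -4))) = Mul(Rational(3625, 67392), Mul(3, 5)) = Mul(Rational(3625, 67392), 15) = Rational(18125, 22464)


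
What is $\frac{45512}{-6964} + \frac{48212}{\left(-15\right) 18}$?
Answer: $- \frac{43504576}{235035} \approx -185.1$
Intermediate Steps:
$\frac{45512}{-6964} + \frac{48212}{\left(-15\right) 18} = 45512 \left(- \frac{1}{6964}\right) + \frac{48212}{-270} = - \frac{11378}{1741} + 48212 \left(- \frac{1}{270}\right) = - \frac{11378}{1741} - \frac{24106}{135} = - \frac{43504576}{235035}$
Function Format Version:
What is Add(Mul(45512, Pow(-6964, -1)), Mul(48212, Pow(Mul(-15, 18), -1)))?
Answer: Rational(-43504576, 235035) ≈ -185.10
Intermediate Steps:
Add(Mul(45512, Pow(-6964, -1)), Mul(48212, Pow(Mul(-15, 18), -1))) = Add(Mul(45512, Rational(-1, 6964)), Mul(48212, Pow(-270, -1))) = Add(Rational(-11378, 1741), Mul(48212, Rational(-1, 270))) = Add(Rational(-11378, 1741), Rational(-24106, 135)) = Rational(-43504576, 235035)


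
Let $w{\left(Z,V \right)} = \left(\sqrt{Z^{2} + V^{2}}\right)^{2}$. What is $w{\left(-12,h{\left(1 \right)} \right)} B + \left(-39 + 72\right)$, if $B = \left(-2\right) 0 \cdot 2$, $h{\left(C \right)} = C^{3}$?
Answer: $33$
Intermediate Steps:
$w{\left(Z,V \right)} = V^{2} + Z^{2}$ ($w{\left(Z,V \right)} = \left(\sqrt{V^{2} + Z^{2}}\right)^{2} = V^{2} + Z^{2}$)
$B = 0$ ($B = 0 \cdot 2 = 0$)
$w{\left(-12,h{\left(1 \right)} \right)} B + \left(-39 + 72\right) = \left(\left(1^{3}\right)^{2} + \left(-12\right)^{2}\right) 0 + \left(-39 + 72\right) = \left(1^{2} + 144\right) 0 + 33 = \left(1 + 144\right) 0 + 33 = 145 \cdot 0 + 33 = 0 + 33 = 33$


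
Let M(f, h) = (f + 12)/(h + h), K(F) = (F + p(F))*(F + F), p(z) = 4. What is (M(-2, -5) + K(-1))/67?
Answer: -7/67 ≈ -0.10448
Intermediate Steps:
K(F) = 2*F*(4 + F) (K(F) = (F + 4)*(F + F) = (4 + F)*(2*F) = 2*F*(4 + F))
M(f, h) = (12 + f)/(2*h) (M(f, h) = (12 + f)/((2*h)) = (12 + f)*(1/(2*h)) = (12 + f)/(2*h))
(M(-2, -5) + K(-1))/67 = ((½)*(12 - 2)/(-5) + 2*(-1)*(4 - 1))/67 = ((½)*(-⅕)*10 + 2*(-1)*3)/67 = (-1 - 6)/67 = (1/67)*(-7) = -7/67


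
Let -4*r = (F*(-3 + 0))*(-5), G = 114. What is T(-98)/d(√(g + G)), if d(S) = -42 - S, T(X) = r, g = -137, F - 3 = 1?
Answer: 630/1787 - 15*I*√23/1787 ≈ 0.35255 - 0.040256*I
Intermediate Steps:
F = 4 (F = 3 + 1 = 4)
r = -15 (r = -4*(-3 + 0)*(-5)/4 = -4*(-3)*(-5)/4 = -(-3)*(-5) = -¼*60 = -15)
T(X) = -15
T(-98)/d(√(g + G)) = -15/(-42 - √(-137 + 114)) = -15/(-42 - √(-23)) = -15/(-42 - I*√23)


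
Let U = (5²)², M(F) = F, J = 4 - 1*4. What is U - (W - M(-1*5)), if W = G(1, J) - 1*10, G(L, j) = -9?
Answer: 639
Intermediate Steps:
J = 0 (J = 4 - 4 = 0)
W = -19 (W = -9 - 1*10 = -9 - 10 = -19)
U = 625 (U = 25² = 625)
U - (W - M(-1*5)) = 625 - (-19 - (-1)*5) = 625 - (-19 - 1*(-5)) = 625 - (-19 + 5) = 625 - 1*(-14) = 625 + 14 = 639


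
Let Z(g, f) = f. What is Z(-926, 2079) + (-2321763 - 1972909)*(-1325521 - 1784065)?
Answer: 13354651927871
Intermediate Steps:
Z(-926, 2079) + (-2321763 - 1972909)*(-1325521 - 1784065) = 2079 + (-2321763 - 1972909)*(-1325521 - 1784065) = 2079 - 4294672*(-3109586) = 2079 + 13354651925792 = 13354651927871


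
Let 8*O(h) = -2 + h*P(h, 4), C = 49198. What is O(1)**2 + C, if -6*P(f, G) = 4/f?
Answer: 442783/9 ≈ 49198.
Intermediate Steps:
P(f, G) = -2/(3*f)
O(h) = -1/3 (O(h) = (-2 + h*(-2/(3*h)))/8 = (-2 - 2/3)/8 = (1/8)*(-8/3) = -1/3)
O(1)**2 + C = (-1/3)**2 + 49198 = 1/9 + 49198 = 442783/9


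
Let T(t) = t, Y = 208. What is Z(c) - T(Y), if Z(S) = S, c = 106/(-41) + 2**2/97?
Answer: -837334/3977 ≈ -210.54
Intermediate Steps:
c = -10118/3977 (c = 106*(-1/41) + 4*(1/97) = -106/41 + 4/97 = -10118/3977 ≈ -2.5441)
Z(c) - T(Y) = -10118/3977 - 1*208 = -10118/3977 - 208 = -837334/3977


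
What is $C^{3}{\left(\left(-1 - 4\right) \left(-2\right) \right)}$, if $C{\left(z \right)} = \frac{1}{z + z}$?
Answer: $\frac{1}{8000} \approx 0.000125$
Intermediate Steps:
$C{\left(z \right)} = \frac{1}{2 z}$
$C^{3}{\left(\left(-1 - 4\right) \left(-2\right) \right)} = \left(\frac{1}{2 \left(-1 - 4\right) \left(-2\right)}\right)^{3} = \left(\frac{1}{2 \left(\left(-5\right) \left(-2\right)\right)}\right)^{3} = \left(\frac{1}{2 \cdot 10}\right)^{3} = \left(\frac{1}{2} \cdot \frac{1}{10}\right)^{3} = \left(\frac{1}{20}\right)^{3} = \frac{1}{8000}$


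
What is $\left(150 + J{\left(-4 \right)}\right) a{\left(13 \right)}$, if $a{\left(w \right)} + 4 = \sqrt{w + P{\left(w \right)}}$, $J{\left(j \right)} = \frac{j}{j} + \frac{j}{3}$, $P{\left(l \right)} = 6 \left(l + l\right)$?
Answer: $1347$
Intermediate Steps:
$P{\left(l \right)} = 12 l$ ($P{\left(l \right)} = 6 \cdot 2 l = 12 l$)
$J{\left(j \right)} = 1 + \frac{j}{3}$ ($J{\left(j \right)} = 1 + j \frac{1}{3} = 1 + \frac{j}{3}$)
$a{\left(w \right)} = -4 + \sqrt{13} \sqrt{w}$ ($a{\left(w \right)} = -4 + \sqrt{w + 12 w} = -4 + \sqrt{13 w} = -4 + \sqrt{13} \sqrt{w}$)
$\left(150 + J{\left(-4 \right)}\right) a{\left(13 \right)} = \left(150 + \left(1 + \frac{1}{3} \left(-4\right)\right)\right) \left(-4 + \sqrt{13} \sqrt{13}\right) = \left(150 + \left(1 - \frac{4}{3}\right)\right) \left(-4 + 13\right) = \left(150 - \frac{1}{3}\right) 9 = \frac{449}{3} \cdot 9 = 1347$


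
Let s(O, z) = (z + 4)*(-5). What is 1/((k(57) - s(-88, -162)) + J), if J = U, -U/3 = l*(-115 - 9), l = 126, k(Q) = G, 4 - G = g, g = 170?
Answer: 1/45916 ≈ 2.1779e-5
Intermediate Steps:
G = -166 (G = 4 - 1*170 = 4 - 170 = -166)
k(Q) = -166
U = 46872 (U = -378*(-115 - 9) = -378*(-124) = -3*(-15624) = 46872)
J = 46872
s(O, z) = -20 - 5*z (s(O, z) = (4 + z)*(-5) = -20 - 5*z)
1/((k(57) - s(-88, -162)) + J) = 1/((-166 - (-20 - 5*(-162))) + 46872) = 1/((-166 - (-20 + 810)) + 46872) = 1/((-166 - 1*790) + 46872) = 1/((-166 - 790) + 46872) = 1/(-956 + 46872) = 1/45916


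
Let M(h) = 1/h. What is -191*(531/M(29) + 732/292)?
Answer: -214743210/73 ≈ -2.9417e+6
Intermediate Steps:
-191*(531/M(29) + 732/292) = -191*(531/(1/29) + 732/292) = -191*(531/(1/29) + 732*(1/292)) = -191*(531*29 + 183/73) = -191*(15399 + 183/73) = -191*1124310/73 = -214743210/73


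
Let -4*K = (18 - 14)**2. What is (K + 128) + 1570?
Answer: 1694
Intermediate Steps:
K = -4 (K = -(18 - 14)**2/4 = -1/4*4**2 = -1/4*16 = -4)
(K + 128) + 1570 = (-4 + 128) + 1570 = 124 + 1570 = 1694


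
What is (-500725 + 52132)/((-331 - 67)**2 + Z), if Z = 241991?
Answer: -149531/133465 ≈ -1.1204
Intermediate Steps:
(-500725 + 52132)/((-331 - 67)**2 + Z) = (-500725 + 52132)/((-331 - 67)**2 + 241991) = -448593/((-398)**2 + 241991) = -448593/(158404 + 241991) = -448593/400395 = -448593*1/400395 = -149531/133465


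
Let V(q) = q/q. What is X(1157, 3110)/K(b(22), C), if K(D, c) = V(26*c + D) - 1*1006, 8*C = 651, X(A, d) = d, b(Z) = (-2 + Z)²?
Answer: -622/201 ≈ -3.0945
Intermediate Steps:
V(q) = 1
C = 651/8 (C = (⅛)*651 = 651/8 ≈ 81.375)
K(D, c) = -1005 (K(D, c) = 1 - 1*1006 = 1 - 1006 = -1005)
X(1157, 3110)/K(b(22), C) = 3110/(-1005) = 3110*(-1/1005) = -622/201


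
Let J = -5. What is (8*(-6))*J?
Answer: 240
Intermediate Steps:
(8*(-6))*J = (8*(-6))*(-5) = -48*(-5) = 240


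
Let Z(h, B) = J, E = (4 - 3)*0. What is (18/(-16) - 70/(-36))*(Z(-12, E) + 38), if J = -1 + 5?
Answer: 413/12 ≈ 34.417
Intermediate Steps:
E = 0 (E = 1*0 = 0)
J = 4
Z(h, B) = 4
(18/(-16) - 70/(-36))*(Z(-12, E) + 38) = (18/(-16) - 70/(-36))*(4 + 38) = (18*(-1/16) - 70*(-1/36))*42 = (-9/8 + 35/18)*42 = (59/72)*42 = 413/12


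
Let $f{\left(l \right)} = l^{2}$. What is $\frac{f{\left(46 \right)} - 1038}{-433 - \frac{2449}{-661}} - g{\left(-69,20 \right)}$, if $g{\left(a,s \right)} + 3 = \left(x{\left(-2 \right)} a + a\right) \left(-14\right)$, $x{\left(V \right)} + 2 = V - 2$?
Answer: $\frac{685359427}{141882} \approx 4830.5$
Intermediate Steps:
$x{\left(V \right)} = -4 + V$ ($x{\left(V \right)} = -2 + \left(V - 2\right) = -2 + \left(-2 + V\right) = -4 + V$)
$g{\left(a,s \right)} = -3 + 70 a$ ($g{\left(a,s \right)} = -3 + \left(\left(-4 - 2\right) a + a\right) \left(-14\right) = -3 + \left(- 6 a + a\right) \left(-14\right) = -3 + - 5 a \left(-14\right) = -3 + 70 a$)
$\frac{f{\left(46 \right)} - 1038}{-433 - \frac{2449}{-661}} - g{\left(-69,20 \right)} = \frac{46^{2} - 1038}{-433 - \frac{2449}{-661}} - \left(-3 + 70 \left(-69\right)\right) = \frac{2116 - 1038}{-433 - - \frac{2449}{661}} - \left(-3 - 4830\right) = \frac{1078}{-433 + \frac{2449}{661}} - -4833 = \frac{1078}{- \frac{283764}{661}} + 4833 = 1078 \left(- \frac{661}{283764}\right) + 4833 = - \frac{356279}{141882} + 4833 = \frac{685359427}{141882}$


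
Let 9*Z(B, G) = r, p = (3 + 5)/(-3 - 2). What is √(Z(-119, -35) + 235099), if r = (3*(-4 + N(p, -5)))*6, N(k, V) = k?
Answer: √5877195/5 ≈ 484.86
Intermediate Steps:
p = -8/5 (p = 8/(-5) = 8*(-⅕) = -8/5 ≈ -1.6000)
r = -504/5 (r = (3*(-4 - 8/5))*6 = (3*(-28/5))*6 = -84/5*6 = -504/5 ≈ -100.80)
Z(B, G) = -56/5 (Z(B, G) = (⅑)*(-504/5) = -56/5)
√(Z(-119, -35) + 235099) = √(-56/5 + 235099) = √(1175439/5) = √5877195/5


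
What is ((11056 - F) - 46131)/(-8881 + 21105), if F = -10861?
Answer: -12107/6112 ≈ -1.9809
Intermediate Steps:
((11056 - F) - 46131)/(-8881 + 21105) = ((11056 - 1*(-10861)) - 46131)/(-8881 + 21105) = ((11056 + 10861) - 46131)/12224 = (21917 - 46131)*(1/12224) = -24214*1/12224 = -12107/6112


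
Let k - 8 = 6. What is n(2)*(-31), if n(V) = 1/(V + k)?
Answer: -31/16 ≈ -1.9375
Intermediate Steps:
k = 14 (k = 8 + 6 = 14)
n(V) = 1/(14 + V) (n(V) = 1/(V + 14) = 1/(14 + V))
n(2)*(-31) = -31/(14 + 2) = -31/16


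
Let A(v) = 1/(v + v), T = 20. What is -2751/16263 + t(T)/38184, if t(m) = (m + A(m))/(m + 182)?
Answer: -94304886673/557507783040 ≈ -0.16915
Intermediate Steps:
A(v) = 1/(2*v)
t(m) = (m + 1/(2*m))/(182 + m) (t(m) = (m + 1/(2*m))/(m + 182) = (m + 1/(2*m))/(182 + m))
-2751/16263 + t(T)/38184 = -2751/16263 + ((½ + 20²)/(20*(182 + 20)))/38184 = -2751*1/16263 + ((1/20)*(½ + 400)/202)*(1/38184) = -917/5421 + ((1/20)*(1/202)*(801/2))*(1/38184) = -917/5421 + (801/8080)*(1/38184) = -917/5421 + 267/102842240 = -94304886673/557507783040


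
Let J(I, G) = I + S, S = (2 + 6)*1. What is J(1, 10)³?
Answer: 729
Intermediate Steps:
S = 8 (S = 8*1 = 8)
J(I, G) = 8 + I (J(I, G) = I + 8 = 8 + I)
J(1, 10)³ = (8 + 1)³ = 9³ = 729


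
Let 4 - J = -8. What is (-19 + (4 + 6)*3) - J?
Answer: -1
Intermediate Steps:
J = 12 (J = 4 - 1*(-8) = 4 + 8 = 12)
(-19 + (4 + 6)*3) - J = (-19 + (4 + 6)*3) - 1*12 = (-19 + 10*3) - 12 = (-19 + 30) - 12 = 11 - 12 = -1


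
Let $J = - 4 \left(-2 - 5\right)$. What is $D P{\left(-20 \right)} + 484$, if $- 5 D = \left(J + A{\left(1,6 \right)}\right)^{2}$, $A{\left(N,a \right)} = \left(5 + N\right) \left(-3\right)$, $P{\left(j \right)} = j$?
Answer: $884$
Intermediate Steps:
$A{\left(N,a \right)} = -15 - 3 N$
$J = 28$ ($J = \left(-4\right) \left(-7\right) = 28$)
$D = -20$ ($D = - \frac{\left(28 - 18\right)^{2}}{5} = - \frac{10^{2}}{5} = \left(- \frac{1}{5}\right) 100 = -20$)
$D P{\left(-20 \right)} + 484 = \left(-20\right) \left(-20\right) + 484 = 400 + 484 = 884$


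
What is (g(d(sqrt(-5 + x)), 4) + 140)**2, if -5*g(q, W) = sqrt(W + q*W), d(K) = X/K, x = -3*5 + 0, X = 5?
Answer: (700 - sqrt(2)*sqrt(2 - I*sqrt(5)))**2/25 ≈ 19475.0 + 55.821*I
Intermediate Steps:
x = -15 (x = -15 + 0 = -15)
d(K) = 5/K
g(q, W) = -sqrt(W + W*q)/5 (g(q, W) = -sqrt(W + q*W)/5 = -sqrt(W + W*q)/5)
(g(d(sqrt(-5 + x)), 4) + 140)**2 = (-2*sqrt(1 + 5/(sqrt(-5 - 15)))/5 + 140)**2 = (-2*sqrt(1 + 5/(sqrt(-20)))/5 + 140)**2 = (-2*sqrt(1 + 5/((2*I*sqrt(5))))/5 + 140)**2 = (-2*sqrt(1 + 5*(-I*sqrt(5)/10))/5 + 140)**2 = (-2*sqrt(1 - I*sqrt(5)/2)/5 + 140)**2 = (-sqrt(4 - 2*I*sqrt(5))/5 + 140)**2 = (140 - sqrt(4 - 2*I*sqrt(5))/5)**2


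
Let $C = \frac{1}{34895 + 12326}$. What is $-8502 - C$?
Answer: $- \frac{401472943}{47221} \approx -8502.0$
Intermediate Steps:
$C = \frac{1}{47221} \approx 2.1177 \cdot 10^{-5}$
$-8502 - C = -8502 - \frac{1}{47221} = - \frac{401472943}{47221}$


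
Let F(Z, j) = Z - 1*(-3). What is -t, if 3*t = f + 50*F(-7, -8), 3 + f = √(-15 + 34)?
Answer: 203/3 - √19/3 ≈ 66.214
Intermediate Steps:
F(Z, j) = 3 + Z (F(Z, j) = Z + 3 = 3 + Z)
f = -3 + √19 (f = -3 + √(-15 + 34) = -3 + √19 ≈ 1.3589)
t = -203/3 + √19/3 (t = ((-3 + √19) + 50*(3 - 7))/3 = ((-3 + √19) + 50*(-4))/3 = ((-3 + √19) - 200)/3 = (-203 + √19)/3 = -203/3 + √19/3 ≈ -66.214)
-t = -(-203/3 + √19/3) = 203/3 - √19/3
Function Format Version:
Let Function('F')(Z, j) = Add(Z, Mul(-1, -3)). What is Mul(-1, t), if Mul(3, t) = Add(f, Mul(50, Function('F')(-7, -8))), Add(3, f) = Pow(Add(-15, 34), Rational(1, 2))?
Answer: Add(Rational(203, 3), Mul(Rational(-1, 3), Pow(19, Rational(1, 2)))) ≈ 66.214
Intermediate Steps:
Function('F')(Z, j) = Add(3, Z) (Function('F')(Z, j) = Add(Z, 3) = Add(3, Z))
f = Add(-3, Pow(19, Rational(1, 2))) (f = Add(-3, Pow(Add(-15, 34), Rational(1, 2))) = Add(-3, Pow(19, Rational(1, 2))) ≈ 1.3589)
t = Add(Rational(-203, 3), Mul(Rational(1, 3), Pow(19, Rational(1, 2)))) (t = Mul(Rational(1, 3), Add(Add(-3, Pow(19, Rational(1, 2))), Mul(50, Add(3, -7)))) = Mul(Rational(1, 3), Add(Add(-3, Pow(19, Rational(1, 2))), Mul(50, -4))) = Mul(Rational(1, 3), Add(Add(-3, Pow(19, Rational(1, 2))), -200)) = Mul(Rational(1, 3), Add(-203, Pow(19, Rational(1, 2)))) = Add(Rational(-203, 3), Mul(Rational(1, 3), Pow(19, Rational(1, 2)))) ≈ -66.214)
Mul(-1, t) = Mul(-1, Add(Rational(-203, 3), Mul(Rational(1, 3), Pow(19, Rational(1, 2))))) = Add(Rational(203, 3), Mul(Rational(-1, 3), Pow(19, Rational(1, 2))))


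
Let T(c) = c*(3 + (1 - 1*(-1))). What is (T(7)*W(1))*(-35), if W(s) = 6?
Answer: -7350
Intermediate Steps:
T(c) = 5*c (T(c) = c*(3 + (1 + 1)) = c*(3 + 2) = c*5 = 5*c)
(T(7)*W(1))*(-35) = ((5*7)*6)*(-35) = (35*6)*(-35) = 210*(-35) = -7350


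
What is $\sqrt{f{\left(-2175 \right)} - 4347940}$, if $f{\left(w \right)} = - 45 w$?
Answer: $i \sqrt{4250065} \approx 2061.6 i$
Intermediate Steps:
$\sqrt{f{\left(-2175 \right)} - 4347940} = \sqrt{\left(-45\right) \left(-2175\right) - 4347940} = \sqrt{97875 - 4347940} = \sqrt{-4250065} = i \sqrt{4250065}$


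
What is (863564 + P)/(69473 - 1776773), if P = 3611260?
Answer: -372902/142275 ≈ -2.6210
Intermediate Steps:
(863564 + P)/(69473 - 1776773) = (863564 + 3611260)/(69473 - 1776773) = 4474824/(-1707300) = 4474824*(-1/1707300) = -372902/142275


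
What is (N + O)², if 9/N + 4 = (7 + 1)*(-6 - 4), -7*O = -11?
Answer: 1681/784 ≈ 2.1441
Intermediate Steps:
O = 11/7 (O = -⅐*(-11) = 11/7 ≈ 1.5714)
N = -3/28 (N = 9/(-4 + (7 + 1)*(-6 - 4)) = 9/(-4 + 8*(-10)) = 9/(-4 - 80) = 9/(-84) = 9*(-1/84) = -3/28 ≈ -0.10714)
(N + O)² = (-3/28 + 11/7)² = (41/28)² = 1681/784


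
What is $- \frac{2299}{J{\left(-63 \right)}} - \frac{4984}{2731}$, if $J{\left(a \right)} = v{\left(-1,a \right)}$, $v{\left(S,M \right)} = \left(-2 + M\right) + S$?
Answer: $\frac{540875}{16386} \approx 33.008$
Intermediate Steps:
$v{\left(S,M \right)} = -2 + M + S$
$J{\left(a \right)} = -3 + a$ ($J{\left(a \right)} = -2 + a - 1 = -3 + a$)
$- \frac{2299}{J{\left(-63 \right)}} - \frac{4984}{2731} = - \frac{2299}{-3 - 63} - \frac{4984}{2731} = - \frac{2299}{-66} - \frac{4984}{2731} = \left(-2299\right) \left(- \frac{1}{66}\right) - \frac{4984}{2731} = \frac{209}{6} - \frac{4984}{2731} = \frac{540875}{16386}$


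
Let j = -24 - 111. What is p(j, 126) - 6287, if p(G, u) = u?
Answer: -6161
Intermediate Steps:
j = -135
p(j, 126) - 6287 = 126 - 6287 = -6161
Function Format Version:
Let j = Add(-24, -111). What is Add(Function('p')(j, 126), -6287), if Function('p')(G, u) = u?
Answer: -6161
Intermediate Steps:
j = -135
Add(Function('p')(j, 126), -6287) = Add(126, -6287) = -6161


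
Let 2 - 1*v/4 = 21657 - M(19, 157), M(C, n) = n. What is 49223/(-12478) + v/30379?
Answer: -8887037/1311658 ≈ -6.7754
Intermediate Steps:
v = -85992 (v = 8 - 4*(21657 - 1*157) = 8 - 4*(21657 - 157) = 8 - 4*21500 = 8 - 86000 = -85992)
49223/(-12478) + v/30379 = 49223/(-12478) - 85992/30379 = 49223*(-1/12478) - 85992*1/30379 = -49223/12478 - 85992/30379 = -8887037/1311658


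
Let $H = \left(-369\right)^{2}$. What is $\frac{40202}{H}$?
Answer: $\frac{40202}{136161} \approx 0.29525$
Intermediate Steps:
$H = 136161$
$\frac{40202}{H} = \frac{40202}{136161}$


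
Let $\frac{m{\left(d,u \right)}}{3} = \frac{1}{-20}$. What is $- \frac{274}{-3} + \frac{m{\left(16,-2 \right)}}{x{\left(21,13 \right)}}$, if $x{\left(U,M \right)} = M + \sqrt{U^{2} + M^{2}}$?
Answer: $\frac{89511}{980} - \frac{\sqrt{610}}{2940} \approx 91.329$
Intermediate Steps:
$m{\left(d,u \right)} = - \frac{3}{20}$ ($m{\left(d,u \right)} = \frac{3}{-20} = 3 \left(- \frac{1}{20}\right) = - \frac{3}{20}$)
$x{\left(U,M \right)} = M + \sqrt{M^{2} + U^{2}}$
$- \frac{274}{-3} + \frac{m{\left(16,-2 \right)}}{x{\left(21,13 \right)}} = - \frac{274}{-3} - \frac{3}{20 \left(13 + \sqrt{13^{2} + 21^{2}}\right)} = \left(-274\right) \left(- \frac{1}{3}\right) - \frac{3}{20 \left(13 + \sqrt{169 + 441}\right)} = \frac{274}{3} - \frac{3}{20 \left(13 + \sqrt{610}\right)}$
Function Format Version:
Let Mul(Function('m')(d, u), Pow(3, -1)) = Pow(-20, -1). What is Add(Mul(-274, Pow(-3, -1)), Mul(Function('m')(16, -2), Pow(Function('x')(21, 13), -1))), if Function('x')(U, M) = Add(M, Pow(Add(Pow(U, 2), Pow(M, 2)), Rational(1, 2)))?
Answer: Add(Rational(89511, 980), Mul(Rational(-1, 2940), Pow(610, Rational(1, 2)))) ≈ 91.329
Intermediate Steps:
Function('m')(d, u) = Rational(-3, 20) (Function('m')(d, u) = Mul(3, Pow(-20, -1)) = Mul(3, Rational(-1, 20)) = Rational(-3, 20))
Function('x')(U, M) = Add(M, Pow(Add(Pow(M, 2), Pow(U, 2)), Rational(1, 2)))
Add(Mul(-274, Pow(-3, -1)), Mul(Function('m')(16, -2), Pow(Function('x')(21, 13), -1))) = Add(Mul(-274, Pow(-3, -1)), Mul(Rational(-3, 20), Pow(Add(13, Pow(Add(Pow(13, 2), Pow(21, 2)), Rational(1, 2))), -1))) = Add(Mul(-274, Rational(-1, 3)), Mul(Rational(-3, 20), Pow(Add(13, Pow(Add(169, 441), Rational(1, 2))), -1))) = Add(Rational(274, 3), Mul(Rational(-3, 20), Pow(Add(13, Pow(610, Rational(1, 2))), -1)))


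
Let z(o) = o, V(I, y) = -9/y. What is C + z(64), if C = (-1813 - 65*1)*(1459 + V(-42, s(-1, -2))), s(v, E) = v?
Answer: -2756840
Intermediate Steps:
C = -2756904 (C = (-1813 - 65*1)*(1459 - 9/(-1)) = (-1813 - 65)*(1459 - 9*(-1)) = -1878*(1459 + 9) = -1878*1468 = -2756904)
C + z(64) = -2756904 + 64 = -2756840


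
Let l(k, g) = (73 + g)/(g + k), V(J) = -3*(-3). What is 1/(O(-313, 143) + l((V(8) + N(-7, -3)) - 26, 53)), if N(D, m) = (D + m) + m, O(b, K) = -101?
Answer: -23/2197 ≈ -0.010469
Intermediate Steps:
V(J) = 9
N(D, m) = D + 2*m
l(k, g) = (73 + g)/(g + k)
1/(O(-313, 143) + l((V(8) + N(-7, -3)) - 26, 53)) = 1/(-101 + (73 + 53)/(53 + ((9 + (-7 + 2*(-3))) - 26))) = 1/(-101 + 126/(53 + ((9 + (-7 - 6)) - 26))) = 1/(-101 + 126/(53 + ((9 - 13) - 26))) = 1/(-101 + 126/(53 + (-4 - 26))) = 1/(-101 + 126/(53 - 30)) = 1/(-101 + 126/23) = 1/(-2197/23) = -23/2197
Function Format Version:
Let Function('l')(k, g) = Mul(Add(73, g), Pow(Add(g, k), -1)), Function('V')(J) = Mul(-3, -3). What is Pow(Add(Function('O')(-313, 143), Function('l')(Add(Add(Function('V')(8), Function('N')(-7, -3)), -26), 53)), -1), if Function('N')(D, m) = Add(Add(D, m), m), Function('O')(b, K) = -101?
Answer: Rational(-23, 2197) ≈ -0.010469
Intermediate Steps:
Function('V')(J) = 9
Function('N')(D, m) = Add(D, Mul(2, m))
Function('l')(k, g) = Mul(Pow(Add(g, k), -1), Add(73, g))
Pow(Add(Function('O')(-313, 143), Function('l')(Add(Add(Function('V')(8), Function('N')(-7, -3)), -26), 53)), -1) = Pow(Add(-101, Mul(Pow(Add(53, Add(Add(9, Add(-7, Mul(2, -3))), -26)), -1), Add(73, 53))), -1) = Pow(Add(-101, Mul(Pow(Add(53, Add(Add(9, Add(-7, -6)), -26)), -1), 126)), -1) = Pow(Add(-101, Mul(Pow(Add(53, Add(Add(9, -13), -26)), -1), 126)), -1) = Pow(Add(-101, Mul(Pow(Add(53, Add(-4, -26)), -1), 126)), -1) = Pow(Add(-101, Mul(Pow(Add(53, -30), -1), 126)), -1) = Pow(Add(-101, Mul(Pow(23, -1), 126)), -1) = Pow(Add(-101, Mul(Rational(1, 23), 126)), -1) = Pow(Add(-101, Rational(126, 23)), -1) = Pow(Rational(-2197, 23), -1) = Rational(-23, 2197)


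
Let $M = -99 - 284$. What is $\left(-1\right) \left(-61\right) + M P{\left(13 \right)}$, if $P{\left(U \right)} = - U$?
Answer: $5040$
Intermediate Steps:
$M = -383$ ($M = -99 - 284 = -383$)
$\left(-1\right) \left(-61\right) + M P{\left(13 \right)} = \left(-1\right) \left(-61\right) - 383 \left(\left(-1\right) 13\right) = 61 - -4979 = 61 + 4979 = 5040$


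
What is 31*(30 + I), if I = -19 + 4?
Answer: 465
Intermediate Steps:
I = -15
31*(30 + I) = 31*(30 - 15) = 31*15 = 465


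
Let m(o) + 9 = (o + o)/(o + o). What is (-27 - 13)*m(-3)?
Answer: 320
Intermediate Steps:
m(o) = -8 (m(o) = -9 + (o + o)/(o + o) = -9 + (2*o)/((2*o)) = -9 + (2*o)*(1/(2*o)) = -9 + 1 = -8)
(-27 - 13)*m(-3) = (-27 - 13)*(-8) = -40*(-8) = 320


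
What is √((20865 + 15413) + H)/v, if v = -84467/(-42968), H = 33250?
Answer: 85936*√17382/84467 ≈ 134.13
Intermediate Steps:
v = 84467/42968 (v = -84467*(-1/42968) = 84467/42968 ≈ 1.9658)
√((20865 + 15413) + H)/v = √((20865 + 15413) + 33250)/(84467/42968) = √(36278 + 33250)*(42968/84467) = √69528*(42968/84467) = (2*√17382)*(42968/84467) = 85936*√17382/84467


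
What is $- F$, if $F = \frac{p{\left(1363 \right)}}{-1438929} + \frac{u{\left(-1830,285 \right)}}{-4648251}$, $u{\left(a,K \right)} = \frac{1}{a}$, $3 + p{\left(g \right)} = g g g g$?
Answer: $\frac{53475116577066600239}{22295010543930} \approx 2.3985 \cdot 10^{6}$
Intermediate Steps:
$p{\left(g \right)} = -3 + g^{4}$ ($p{\left(g \right)} = -3 + g g g g = -3 + g g^{2} g = -3 + g^{3} g = -3 + g^{4}$)
$F = - \frac{53475116577066600239}{22295010543930}$ ($F = \frac{-3 + 1363^{4}}{-1438929} + \frac{1}{\left(-1830\right) \left(-4648251\right)} = \left(-3 + 3451305657361\right) \left(- \frac{1}{1438929}\right) - - \frac{1}{8506299330} = 3451305657358 \left(- \frac{1}{1438929}\right) + \frac{1}{8506299330} = - \frac{3451305657358}{1438929} + \frac{1}{8506299330} = - \frac{53475116577066600239}{22295010543930} \approx -2.3985 \cdot 10^{6}$)
$- F = \left(-1\right) \left(- \frac{53475116577066600239}{22295010543930}\right) = \frac{53475116577066600239}{22295010543930}$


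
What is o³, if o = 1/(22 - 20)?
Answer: ⅛ ≈ 0.12500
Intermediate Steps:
o = ½ (o = 1/2 = ½ ≈ 0.50000)
o³ = (½)³ = ⅛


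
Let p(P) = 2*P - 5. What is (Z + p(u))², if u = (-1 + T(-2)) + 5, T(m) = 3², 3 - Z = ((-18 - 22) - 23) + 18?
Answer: 4761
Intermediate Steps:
Z = 48 (Z = 3 - (((-18 - 22) - 23) + 18) = 3 - ((-40 - 23) + 18) = 3 - (-63 + 18) = 3 - 1*(-45) = 3 + 45 = 48)
T(m) = 9
u = 13 (u = (-1 + 9) + 5 = 8 + 5 = 13)
p(P) = -5 + 2*P
(Z + p(u))² = (48 + (-5 + 2*13))² = (48 + (-5 + 26))² = (48 + 21)² = 69² = 4761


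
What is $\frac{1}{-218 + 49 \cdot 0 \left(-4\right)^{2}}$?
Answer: $- \frac{1}{218} \approx -0.0045872$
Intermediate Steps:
$\frac{1}{-218 + 49 \cdot 0 \left(-4\right)^{2}} = \frac{1}{-218 + 49 \cdot 0 \cdot 16} = \frac{1}{-218 + 49 \cdot 0} = \frac{1}{-218 + 0} = \frac{1}{-218} = - \frac{1}{218}$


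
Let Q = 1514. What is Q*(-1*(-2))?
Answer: 3028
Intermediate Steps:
Q*(-1*(-2)) = 1514*(-1*(-2)) = 1514*2 = 3028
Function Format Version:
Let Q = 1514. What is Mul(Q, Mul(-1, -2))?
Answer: 3028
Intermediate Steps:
Mul(Q, Mul(-1, -2)) = Mul(1514, Mul(-1, -2)) = Mul(1514, 2) = 3028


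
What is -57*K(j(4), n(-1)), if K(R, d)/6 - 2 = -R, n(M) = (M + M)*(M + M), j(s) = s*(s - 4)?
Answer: -684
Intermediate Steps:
j(s) = s*(-4 + s)
n(M) = 4*M² (n(M) = (2*M)*(2*M) = 4*M²)
K(R, d) = 12 - 6*R (K(R, d) = 12 + 6*(-R) = 12 - 6*R)
-57*K(j(4), n(-1)) = -57*(12 - 24*(-4 + 4)) = -57*(12 - 24*0) = -57*(12 - 6*0) = -57*(12 + 0) = -57*12 = -684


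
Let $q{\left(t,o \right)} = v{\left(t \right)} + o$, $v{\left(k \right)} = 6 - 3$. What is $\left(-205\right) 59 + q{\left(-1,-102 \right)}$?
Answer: $-12194$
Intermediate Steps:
$v{\left(k \right)} = 3$ ($v{\left(k \right)} = 6 - 3 = 3$)
$q{\left(t,o \right)} = 3 + o$
$\left(-205\right) 59 + q{\left(-1,-102 \right)} = \left(-205\right) 59 + \left(3 - 102\right) = -12095 - 99 = -12194$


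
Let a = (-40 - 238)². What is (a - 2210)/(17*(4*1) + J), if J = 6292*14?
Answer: 37537/44078 ≈ 0.85160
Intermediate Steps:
a = 77284 (a = (-278)² = 77284)
J = 88088
(a - 2210)/(17*(4*1) + J) = (77284 - 2210)/(17*(4*1) + 88088) = 75074/(17*4 + 88088) = 75074/(68 + 88088) = 75074/88156 = 75074*(1/88156) = 37537/44078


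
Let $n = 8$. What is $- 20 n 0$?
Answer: $0$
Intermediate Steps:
$- 20 n 0 = \left(-20\right) 8 \cdot 0 = \left(-160\right) 0 = 0$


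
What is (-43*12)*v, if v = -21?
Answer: 10836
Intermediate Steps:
(-43*12)*v = -43*12*(-21) = -516*(-21) = 10836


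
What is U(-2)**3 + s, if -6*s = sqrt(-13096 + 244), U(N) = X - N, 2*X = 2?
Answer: 27 - I*sqrt(357) ≈ 27.0 - 18.894*I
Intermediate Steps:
X = 1 (X = (1/2)*2 = 1)
U(N) = 1 - N
s = -I*sqrt(357) (s = -sqrt(-13096 + 244)/6 = -I*sqrt(357) ≈ -18.894*I)
U(-2)**3 + s = (1 - 1*(-2))**3 - I*sqrt(357) = (1 + 2)**3 - I*sqrt(357) = 3**3 - I*sqrt(357) = 27 - I*sqrt(357)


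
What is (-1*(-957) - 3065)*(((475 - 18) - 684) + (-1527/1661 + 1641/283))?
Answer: 220097842028/470063 ≈ 4.6823e+5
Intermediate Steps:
(-1*(-957) - 3065)*(((475 - 18) - 684) + (-1527/1661 + 1641/283)) = (957 - 3065)*((457 - 684) + (-1527*1/1661 + 1641*(1/283))) = -2108*(-227 + (-1527/1661 + 1641/283)) = -2108*(-227 + 2293560/470063) = -2108*(-104410741/470063) = 220097842028/470063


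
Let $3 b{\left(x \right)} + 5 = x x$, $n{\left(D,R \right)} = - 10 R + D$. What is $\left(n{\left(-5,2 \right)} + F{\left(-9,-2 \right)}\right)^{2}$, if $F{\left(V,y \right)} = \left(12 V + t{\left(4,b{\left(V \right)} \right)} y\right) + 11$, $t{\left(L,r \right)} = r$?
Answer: $\frac{268324}{9} \approx 29814.0$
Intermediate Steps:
$n{\left(D,R \right)} = D - 10 R$
$b{\left(x \right)} = - \frac{5}{3} + \frac{x^{2}}{3}$ ($b{\left(x \right)} = - \frac{5}{3} + \frac{x x}{3} = - \frac{5}{3} + \frac{x^{2}}{3}$)
$F{\left(V,y \right)} = 11 + 12 V + y \left(- \frac{5}{3} + \frac{V^{2}}{3}\right)$ ($F{\left(V,y \right)} = \left(12 V + \left(- \frac{5}{3} + \frac{V^{2}}{3}\right) y\right) + 11 = \left(12 V + y \left(- \frac{5}{3} + \frac{V^{2}}{3}\right)\right) + 11 = 11 + 12 V + y \left(- \frac{5}{3} + \frac{V^{2}}{3}\right)$)
$\left(n{\left(-5,2 \right)} + F{\left(-9,-2 \right)}\right)^{2} = \left(\left(-5 - 20\right) + \left(11 + 12 \left(-9\right) + \frac{1}{3} \left(-2\right) \left(-5 + \left(-9\right)^{2}\right)\right)\right)^{2} = \left(\left(-5 - 20\right) + \left(11 - 108 + \frac{1}{3} \left(-2\right) \left(-5 + 81\right)\right)\right)^{2} = \left(-25 + \left(11 - 108 + \frac{1}{3} \left(-2\right) 76\right)\right)^{2} = \left(-25 - \frac{443}{3}\right)^{2} = \left(- \frac{518}{3}\right)^{2} = \frac{268324}{9}$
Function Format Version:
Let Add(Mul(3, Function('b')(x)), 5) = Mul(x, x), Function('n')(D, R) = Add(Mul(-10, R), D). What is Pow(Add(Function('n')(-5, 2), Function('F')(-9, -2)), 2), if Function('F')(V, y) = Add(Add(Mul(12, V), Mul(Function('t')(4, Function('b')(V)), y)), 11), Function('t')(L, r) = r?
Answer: Rational(268324, 9) ≈ 29814.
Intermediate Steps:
Function('n')(D, R) = Add(D, Mul(-10, R))
Function('b')(x) = Add(Rational(-5, 3), Mul(Rational(1, 3), Pow(x, 2))) (Function('b')(x) = Add(Rational(-5, 3), Mul(Rational(1, 3), Mul(x, x))) = Add(Rational(-5, 3), Mul(Rational(1, 3), Pow(x, 2))))
Function('F')(V, y) = Add(11, Mul(12, V), Mul(y, Add(Rational(-5, 3), Mul(Rational(1, 3), Pow(V, 2))))) (Function('F')(V, y) = Add(Add(Mul(12, V), Mul(Add(Rational(-5, 3), Mul(Rational(1, 3), Pow(V, 2))), y)), 11) = Add(Add(Mul(12, V), Mul(y, Add(Rational(-5, 3), Mul(Rational(1, 3), Pow(V, 2))))), 11) = Add(11, Mul(12, V), Mul(y, Add(Rational(-5, 3), Mul(Rational(1, 3), Pow(V, 2))))))
Pow(Add(Function('n')(-5, 2), Function('F')(-9, -2)), 2) = Pow(Add(Add(-5, Mul(-10, 2)), Add(11, Mul(12, -9), Mul(Rational(1, 3), -2, Add(-5, Pow(-9, 2))))), 2) = Pow(Add(Add(-5, -20), Add(11, -108, Mul(Rational(1, 3), -2, Add(-5, 81)))), 2) = Pow(Add(-25, Add(11, -108, Mul(Rational(1, 3), -2, 76))), 2) = Pow(Add(-25, Add(11, -108, Rational(-152, 3))), 2) = Pow(Add(-25, Rational(-443, 3)), 2) = Pow(Rational(-518, 3), 2) = Rational(268324, 9)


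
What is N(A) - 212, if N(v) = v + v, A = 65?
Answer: -82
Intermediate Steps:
N(v) = 2*v
N(A) - 212 = 2*65 - 212 = 130 - 212 = -82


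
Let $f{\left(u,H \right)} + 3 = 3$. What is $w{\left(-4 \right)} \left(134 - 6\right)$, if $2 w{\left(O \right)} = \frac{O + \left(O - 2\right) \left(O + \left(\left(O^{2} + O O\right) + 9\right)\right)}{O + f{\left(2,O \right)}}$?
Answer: $3616$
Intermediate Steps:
$f{\left(u,H \right)} = 0$ ($f{\left(u,H \right)} = -3 + 3 = 0$)
$w{\left(O \right)} = \frac{O + \left(-2 + O\right) \left(9 + O + 2 O^{2}\right)}{2 O}$ ($w{\left(O \right)} = \frac{\left(O + \left(O - 2\right) \left(O + \left(\left(O^{2} + O O\right) + 9\right)\right)\right) \frac{1}{O + 0}}{2} = \frac{\left(O + \left(-2 + O\right) \left(O + \left(\left(O^{2} + O^{2}\right) + 9\right)\right)\right) \frac{1}{O}}{2} = \frac{\left(O + \left(-2 + O\right) \left(O + \left(2 O^{2} + 9\right)\right)\right) \frac{1}{O}}{2} = \frac{\left(O + \left(-2 + O\right) \left(O + \left(9 + 2 O^{2}\right)\right)\right) \frac{1}{O}}{2} = \frac{\left(O + \left(-2 + O\right) \left(9 + O + 2 O^{2}\right)\right) \frac{1}{O}}{2} = \frac{\frac{1}{O} \left(O + \left(-2 + O\right) \left(9 + O + 2 O^{2}\right)\right)}{2} = \frac{O + \left(-2 + O\right) \left(9 + O + 2 O^{2}\right)}{2 O}$)
$w{\left(-4 \right)} \left(134 - 6\right) = \left(4 + \left(-4\right)^{2} - \frac{9}{-4} - -6\right) \left(134 - 6\right) = \left(4 + 16 - - \frac{9}{4} + 6\right) 128 = \left(4 + 16 + \frac{9}{4} + 6\right) 128 = \frac{113}{4} \cdot 128 = 3616$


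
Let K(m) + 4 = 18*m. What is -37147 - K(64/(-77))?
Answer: -2858859/77 ≈ -37128.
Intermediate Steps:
K(m) = -4 + 18*m
-37147 - K(64/(-77)) = -37147 - (-4 + 18*(64/(-77))) = -37147 - (-4 + 18*(64*(-1/77))) = -37147 - (-4 + 18*(-64/77)) = -37147 - (-4 - 1152/77) = -37147 - 1*(-1460/77) = -37147 + 1460/77 = -2858859/77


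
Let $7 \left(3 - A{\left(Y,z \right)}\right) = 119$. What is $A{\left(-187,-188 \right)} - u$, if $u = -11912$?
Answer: $11898$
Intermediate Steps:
$A{\left(Y,z \right)} = -14$ ($A{\left(Y,z \right)} = 3 - 17 = -14$)
$A{\left(-187,-188 \right)} - u = -14 - -11912 = -14 + 11912 = 11898$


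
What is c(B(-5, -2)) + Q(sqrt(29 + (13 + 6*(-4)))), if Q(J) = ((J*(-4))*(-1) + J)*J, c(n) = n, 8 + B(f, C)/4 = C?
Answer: 50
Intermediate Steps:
B(f, C) = -32 + 4*C
Q(J) = 5*J**2 (Q(J) = (-4*J*(-1) + J)*J = (4*J + J)*J = (5*J)*J = 5*J**2)
c(B(-5, -2)) + Q(sqrt(29 + (13 + 6*(-4)))) = (-32 + 4*(-2)) + 5*(sqrt(29 + (13 + 6*(-4))))**2 = (-32 - 8) + 5*(sqrt(29 + (13 - 24)))**2 = -40 + 5*(sqrt(29 - 11))**2 = -40 + 5*(sqrt(18))**2 = -40 + 5*(3*sqrt(2))**2 = -40 + 5*18 = -40 + 90 = 50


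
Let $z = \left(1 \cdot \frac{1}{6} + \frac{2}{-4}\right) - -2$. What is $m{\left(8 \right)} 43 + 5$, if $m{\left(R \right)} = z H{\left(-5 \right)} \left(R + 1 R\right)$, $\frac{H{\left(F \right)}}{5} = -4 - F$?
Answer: $\frac{17215}{3} \approx 5738.3$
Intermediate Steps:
$H{\left(F \right)} = -20 - 5 F$ ($H{\left(F \right)} = 5 \left(-4 - F\right) = -20 - 5 F$)
$z = \frac{5}{3}$ ($z = \left(1 \cdot \frac{1}{6} + 2 \left(- \frac{1}{4}\right)\right) + 2 = \left(\frac{1}{6} - \frac{1}{2}\right) + 2 = - \frac{1}{3} + 2 = \frac{5}{3} \approx 1.6667$)
$m{\left(R \right)} = \frac{50 R}{3}$ ($m{\left(R \right)} = \frac{5 \left(-20 - -25\right)}{3} \left(R + 1 R\right) = \frac{5 \left(-20 + 25\right)}{3} \left(R + R\right) = \frac{5}{3} \cdot 5 \cdot 2 R = \frac{25 \cdot 2 R}{3} = \frac{50 R}{3}$)
$m{\left(8 \right)} 43 + 5 = \frac{50}{3} \cdot 8 \cdot 43 + 5 = \frac{400}{3} \cdot 43 + 5 = \frac{17200}{3} + 5 = \frac{17215}{3}$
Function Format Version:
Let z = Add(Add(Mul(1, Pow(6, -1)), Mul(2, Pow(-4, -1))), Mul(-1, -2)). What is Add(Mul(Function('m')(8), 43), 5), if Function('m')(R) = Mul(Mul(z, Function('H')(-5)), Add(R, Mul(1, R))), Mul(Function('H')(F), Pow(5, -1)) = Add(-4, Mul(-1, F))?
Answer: Rational(17215, 3) ≈ 5738.3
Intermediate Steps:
Function('H')(F) = Add(-20, Mul(-5, F)) (Function('H')(F) = Mul(5, Add(-4, Mul(-1, F))) = Add(-20, Mul(-5, F)))
z = Rational(5, 3) (z = Add(Add(Mul(1, Rational(1, 6)), Mul(2, Rational(-1, 4))), 2) = Add(Add(Rational(1, 6), Rational(-1, 2)), 2) = Add(Rational(-1, 3), 2) = Rational(5, 3) ≈ 1.6667)
Function('m')(R) = Mul(Rational(50, 3), R) (Function('m')(R) = Mul(Mul(Rational(5, 3), Add(-20, Mul(-5, -5))), Add(R, Mul(1, R))) = Mul(Mul(Rational(5, 3), Add(-20, 25)), Add(R, R)) = Mul(Mul(Rational(5, 3), 5), Mul(2, R)) = Mul(Rational(25, 3), Mul(2, R)) = Mul(Rational(50, 3), R))
Add(Mul(Function('m')(8), 43), 5) = Add(Mul(Mul(Rational(50, 3), 8), 43), 5) = Add(Mul(Rational(400, 3), 43), 5) = Add(Rational(17200, 3), 5) = Rational(17215, 3)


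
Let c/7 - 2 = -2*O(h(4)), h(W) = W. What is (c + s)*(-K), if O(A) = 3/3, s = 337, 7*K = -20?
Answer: 6740/7 ≈ 962.86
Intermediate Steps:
K = -20/7 (K = (⅐)*(-20) = -20/7 ≈ -2.8571)
O(A) = 1 (O(A) = 3*(⅓) = 1)
c = 0 (c = 14 + 7*(-2*1) = 14 + 7*(-2) = 14 - 14 = 0)
(c + s)*(-K) = (0 + 337)*(-1*(-20/7)) = 337*(20/7) = 6740/7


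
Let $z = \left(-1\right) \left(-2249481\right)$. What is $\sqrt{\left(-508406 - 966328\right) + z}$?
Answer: $3 \sqrt{86083} \approx 880.2$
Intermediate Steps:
$z = 2249481$
$\sqrt{\left(-508406 - 966328\right) + z} = \sqrt{\left(-508406 - 966328\right) + 2249481} = \sqrt{-1474734 + 2249481} = \sqrt{774747} = 3 \sqrt{86083}$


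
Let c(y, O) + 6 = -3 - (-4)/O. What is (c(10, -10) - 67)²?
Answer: 145924/25 ≈ 5837.0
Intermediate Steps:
c(y, O) = -9 + 4/O (c(y, O) = -6 + (-3 - (-4)/O) = -6 + (-3 + 4/O) = -9 + 4/O)
(c(10, -10) - 67)² = ((-9 + 4/(-10)) - 67)² = ((-9 + 4*(-⅒)) - 67)² = ((-9 - ⅖) - 67)² = (-47/5 - 67)² = (-382/5)² = 145924/25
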